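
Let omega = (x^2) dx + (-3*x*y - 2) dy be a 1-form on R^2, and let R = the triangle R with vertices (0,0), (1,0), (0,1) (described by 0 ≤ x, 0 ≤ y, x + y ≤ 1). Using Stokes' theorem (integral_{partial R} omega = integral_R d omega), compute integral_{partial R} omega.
integral_(partial R) omega = -1/2

Stokes: integral_partial_R omega = integral_R d omega with d omega = (∂Q/∂x - ∂P/∂y) dx ∧ dy.
  ∂Q/∂x = -3*y
  ∂P/∂y = 0
  integrand = ∂Q/∂x - ∂P/∂y = -3*y.
Integrating over R: integral_0^1 integral_0^{1-x} (-3*y) dy dx = -1/2.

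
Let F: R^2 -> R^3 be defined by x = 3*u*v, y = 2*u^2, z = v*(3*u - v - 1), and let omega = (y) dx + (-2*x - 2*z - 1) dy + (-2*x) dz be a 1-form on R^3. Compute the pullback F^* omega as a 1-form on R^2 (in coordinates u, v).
F^* omega = (2*u*(-21*u*v - 5*v^2 + 4*v - 2)) du + (6*u*(u^2 - 3*u*v + 2*v^2 + v)) dv

Using F^*(f dg) = (f ∘ F) d(g ∘ F), substitute each coordinate x_i by F_i(u, v) in f_i, and replace dx_i by d F_i = (∂F_i/∂u) du + (∂F_i/∂v) dv.
  For the x component: f_1(F) = 2*u^2; d F_1 = (3*v) du + (3*u) dv
  For the y component: f_2(F) = -12*u*v + 2*v^2 + 2*v - 1; d F_2 = (4*u) du + (0) dv
  For the z component: f_3(F) = -6*u*v; d F_3 = (3*v) du + (3*u - 2*v - 1) dv
Combining and collecting du, dv coefficients:
  coeff of du: 2*u*(-21*u*v - 5*v^2 + 4*v - 2)
  coeff of dv: 6*u*(u^2 - 3*u*v + 2*v^2 + v)
F^* omega = (2*u*(-21*u*v - 5*v^2 + 4*v - 2)) du + (6*u*(u^2 - 3*u*v + 2*v^2 + v)) dv.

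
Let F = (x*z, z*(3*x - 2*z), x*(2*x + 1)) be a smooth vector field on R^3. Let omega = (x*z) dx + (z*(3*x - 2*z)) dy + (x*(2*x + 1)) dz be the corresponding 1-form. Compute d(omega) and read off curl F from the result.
d(omega) = (-3*x + 4*z) dy ∧ dz + (-3*x - 1) dz ∧ dx + (3*z) dx ∧ dy; curl F = (-3*x + 4*z, -3*x - 1, 3*z)

d omega = sum_{i<j} (∂f_j/∂x_i - ∂f_i/∂x_j) dx_i ∧ dx_j. Under the identification (dy ∧ dz, dz ∧ dx, dx ∧ dy) ↔ (e_x, e_y, e_z), the coefficients are exactly the components of curl F. Compute:
  ∂R/∂y - ∂Q/∂z = (0) - (3*x - 4*z) = -3*x + 4*z
  ∂P/∂z - ∂R/∂x = (x) - (4*x + 1) = -3*x - 1
  ∂Q/∂x - ∂P/∂y = (3*z) - (0) = 3*z.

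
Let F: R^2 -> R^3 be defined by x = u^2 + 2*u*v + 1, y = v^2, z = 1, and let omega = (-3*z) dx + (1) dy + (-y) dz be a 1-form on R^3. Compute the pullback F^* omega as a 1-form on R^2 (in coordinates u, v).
F^* omega = (-6*u - 6*v) du + (-6*u + 2*v) dv

Using F^*(f dg) = (f ∘ F) d(g ∘ F), substitute each coordinate x_i by F_i(u, v) in f_i, and replace dx_i by d F_i = (∂F_i/∂u) du + (∂F_i/∂v) dv.
  For the x component: f_1(F) = -3; d F_1 = (2*u + 2*v) du + (2*u) dv
  For the y component: f_2(F) = 1; d F_2 = (0) du + (2*v) dv
  For the z component: f_3(F) = -v^2; d F_3 = (0) du + (0) dv
Combining and collecting du, dv coefficients:
  coeff of du: -6*u - 6*v
  coeff of dv: -6*u + 2*v
F^* omega = (-6*u - 6*v) du + (-6*u + 2*v) dv.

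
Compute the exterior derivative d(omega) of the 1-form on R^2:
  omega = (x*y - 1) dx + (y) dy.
d(omega) = (-x) dx ∧ dy

For a 1-form omega = sum_i f_i dx_i, the exterior derivative is
  d(omega) = sum_{i < j} (∂f_j/∂x_i - ∂f_i/∂x_j) dx_i ∧ dx_j.
  coefficient of dx ∧ dy: ∂f_2/∂x - ∂f_1/∂y = ∂(y)/∂x - ∂(x*y - 1)/∂y = -x
Assembling: d(omega) = (-x) dx ∧ dy.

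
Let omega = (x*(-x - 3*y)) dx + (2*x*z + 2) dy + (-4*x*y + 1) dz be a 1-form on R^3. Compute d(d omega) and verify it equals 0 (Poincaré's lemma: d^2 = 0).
d(d omega) = 0

Step 1: d omega = sum_{i<j} (∂f_j/∂x_i - ∂f_i/∂x_j) dx_i ∧ dx_j:
  coeff of dx ∧ dy: 3*x + 2*z
  coeff of dx ∧ dz: -4*y
  coeff of dy ∧ dz: -6*x
Step 2: Apply d again to each 2-form coefficient. The only possible 3-form in R^3 is dx ∧ dy ∧ dz, with coefficient
  ∂(coeff of dy∧dz)/∂x - ∂(coeff of dx∧dz)/∂y + ∂(coeff of dx∧dy)/∂z
  = ∂/∂x (-6*x) - ∂/∂y (-4*y) + ∂/∂z (3*x + 2*z).
Each of these terms simplifies to sums of mixed partials that cancel in pairs. The result is 0 (by equality of mixed partials for smooth functions — Schwarz / Clairaut).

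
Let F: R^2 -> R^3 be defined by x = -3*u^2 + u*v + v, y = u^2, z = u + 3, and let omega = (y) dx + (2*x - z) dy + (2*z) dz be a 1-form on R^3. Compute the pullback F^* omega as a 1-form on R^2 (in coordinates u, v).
F^* omega = (-18*u^3 + 5*u^2*v - 2*u^2 + 4*u*v - 4*u + 6) du + (u^2*(u + 1)) dv

Using F^*(f dg) = (f ∘ F) d(g ∘ F), substitute each coordinate x_i by F_i(u, v) in f_i, and replace dx_i by d F_i = (∂F_i/∂u) du + (∂F_i/∂v) dv.
  For the x component: f_1(F) = u^2; d F_1 = (-6*u + v) du + (u + 1) dv
  For the y component: f_2(F) = -6*u^2 + 2*u*v - u + 2*v - 3; d F_2 = (2*u) du + (0) dv
  For the z component: f_3(F) = 2*u + 6; d F_3 = (1) du + (0) dv
Combining and collecting du, dv coefficients:
  coeff of du: -18*u^3 + 5*u^2*v - 2*u^2 + 4*u*v - 4*u + 6
  coeff of dv: u^2*(u + 1)
F^* omega = (-18*u^3 + 5*u^2*v - 2*u^2 + 4*u*v - 4*u + 6) du + (u^2*(u + 1)) dv.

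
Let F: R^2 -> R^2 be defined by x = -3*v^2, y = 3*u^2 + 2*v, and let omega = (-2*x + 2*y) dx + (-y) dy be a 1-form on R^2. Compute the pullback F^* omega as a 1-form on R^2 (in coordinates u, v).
F^* omega = (-18*u^3 - 12*u*v) du + (-36*u^2*v - 6*u^2 - 36*v^3 - 24*v^2 - 4*v) dv

Using F^*(f dg) = (f ∘ F) d(g ∘ F), substitute each coordinate x_i by F_i(u, v) in f_i, and replace dx_i by d F_i = (∂F_i/∂u) du + (∂F_i/∂v) dv.
  For the x component: f_1(F) = 6*u^2 + 6*v^2 + 4*v; d F_1 = (0) du + (-6*v) dv
  For the y component: f_2(F) = -3*u^2 - 2*v; d F_2 = (6*u) du + (2) dv
Combining and collecting du, dv coefficients:
  coeff of du: -18*u^3 - 12*u*v
  coeff of dv: -36*u^2*v - 6*u^2 - 36*v^3 - 24*v^2 - 4*v
F^* omega = (-18*u^3 - 12*u*v) du + (-36*u^2*v - 6*u^2 - 36*v^3 - 24*v^2 - 4*v) dv.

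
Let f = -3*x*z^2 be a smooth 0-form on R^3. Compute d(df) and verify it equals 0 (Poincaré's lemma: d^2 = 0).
d(df) = 0

Step 1: df = sum_i (∂f/∂x_i) dx_i = (-3*z^2) dx + (0) dy + (-6*x*z) dz.
Step 2: Apply d again. Using the 1-form formula, the coefficient of dx ∧ dy in d(df) is ∂^2 f/∂x ∂y - ∂^2 f/∂y ∂x = (0) - (0) = 0 (equality of mixed partials for smooth f).
Similarly for dx ∧ dz and dy ∧ dz — all coefficients vanish. So d(df) = 0.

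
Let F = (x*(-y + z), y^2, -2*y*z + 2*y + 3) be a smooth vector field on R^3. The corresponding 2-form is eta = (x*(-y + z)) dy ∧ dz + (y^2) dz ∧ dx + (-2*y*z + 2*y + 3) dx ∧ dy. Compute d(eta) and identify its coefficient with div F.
d(eta) = (-y + z) dx ∧ dy ∧ dz; div F = -y + z

For a 2-form in R^3 of the form above, applying d gives a 3-form with coefficient ∂P/∂x + ∂Q/∂y + ∂R/∂z:
  ∂P/∂x = -y + z
  ∂Q/∂y = 2*y
  ∂R/∂z = -2*y
Sum = -y + z, which is exactly div F.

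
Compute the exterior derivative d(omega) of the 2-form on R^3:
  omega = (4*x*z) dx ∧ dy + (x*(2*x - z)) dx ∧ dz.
d(omega) = (4*x) dx ∧ dy ∧ dz

For a 2-form omega = sum_{i<j} g_{ij} dx_i ∧ dx_j, the exterior derivative is
  d(omega) = sum_{i<j} d(g_{ij}) ∧ dx_i ∧ dx_j = sum_{i<j, k} (∂g_{ij}/∂x_k) dx_k ∧ dx_i ∧ dx_j.
Expand each term, using dx_k ∧ dx_i ∧ dx_j = sgn(permutation) dx_{(a)} ∧ dx_{(b)} ∧ dx_{(c)} with (a < b < c) sorted:
  d(4*x*z) includes (∂/∂z)(4*x*z) dz = (4*x) dz, which multiplied by dx ∧ dy gives (4*x) dx ∧ dy ∧ dz
Collecting like 3-forms: d(omega) = (4*x) dx ∧ dy ∧ dz.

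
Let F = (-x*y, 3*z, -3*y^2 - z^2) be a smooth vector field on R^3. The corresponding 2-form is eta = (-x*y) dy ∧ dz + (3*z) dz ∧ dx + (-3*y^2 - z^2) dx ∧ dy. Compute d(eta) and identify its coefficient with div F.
d(eta) = (-y - 2*z) dx ∧ dy ∧ dz; div F = -y - 2*z

For a 2-form in R^3 of the form above, applying d gives a 3-form with coefficient ∂P/∂x + ∂Q/∂y + ∂R/∂z:
  ∂P/∂x = -y
  ∂Q/∂y = 0
  ∂R/∂z = -2*z
Sum = -y - 2*z, which is exactly div F.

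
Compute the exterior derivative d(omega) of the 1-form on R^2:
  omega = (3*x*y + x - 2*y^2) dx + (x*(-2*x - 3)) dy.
d(omega) = (-7*x + 4*y - 3) dx ∧ dy

For a 1-form omega = sum_i f_i dx_i, the exterior derivative is
  d(omega) = sum_{i < j} (∂f_j/∂x_i - ∂f_i/∂x_j) dx_i ∧ dx_j.
  coefficient of dx ∧ dy: ∂f_2/∂x - ∂f_1/∂y = ∂(x*(-2*x - 3))/∂x - ∂(3*x*y + x - 2*y^2)/∂y = -7*x + 4*y - 3
Assembling: d(omega) = (-7*x + 4*y - 3) dx ∧ dy.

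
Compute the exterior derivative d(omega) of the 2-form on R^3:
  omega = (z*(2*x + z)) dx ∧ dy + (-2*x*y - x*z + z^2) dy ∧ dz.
d(omega) = (2*x - 2*y + z) dx ∧ dy ∧ dz

For a 2-form omega = sum_{i<j} g_{ij} dx_i ∧ dx_j, the exterior derivative is
  d(omega) = sum_{i<j} d(g_{ij}) ∧ dx_i ∧ dx_j = sum_{i<j, k} (∂g_{ij}/∂x_k) dx_k ∧ dx_i ∧ dx_j.
Expand each term, using dx_k ∧ dx_i ∧ dx_j = sgn(permutation) dx_{(a)} ∧ dx_{(b)} ∧ dx_{(c)} with (a < b < c) sorted:
  d(z*(2*x + z)) includes (∂/∂z)(z*(2*x + z)) dz = (2*x + 2*z) dz, which multiplied by dx ∧ dy gives (2*x + 2*z) dx ∧ dy ∧ dz
  d(-2*x*y - x*z + z^2) includes (∂/∂x)(-2*x*y - x*z + z^2) dx = (-2*y - z) dx, which multiplied by dy ∧ dz gives (-2*y - z) dx ∧ dy ∧ dz
Collecting like 3-forms: d(omega) = (2*x - 2*y + z) dx ∧ dy ∧ dz.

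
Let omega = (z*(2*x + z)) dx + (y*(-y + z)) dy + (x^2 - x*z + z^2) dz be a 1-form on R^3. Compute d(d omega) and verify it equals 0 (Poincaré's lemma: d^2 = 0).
d(d omega) = 0

Step 1: d omega = sum_{i<j} (∂f_j/∂x_i - ∂f_i/∂x_j) dx_i ∧ dx_j:
  coeff of dx ∧ dy: 0
  coeff of dx ∧ dz: -3*z
  coeff of dy ∧ dz: -y
Step 2: Apply d again to each 2-form coefficient. The only possible 3-form in R^3 is dx ∧ dy ∧ dz, with coefficient
  ∂(coeff of dy∧dz)/∂x - ∂(coeff of dx∧dz)/∂y + ∂(coeff of dx∧dy)/∂z
  = ∂/∂x (-y) - ∂/∂y (-3*z) + ∂/∂z (0).
Each of these terms simplifies to sums of mixed partials that cancel in pairs. The result is 0 (by equality of mixed partials for smooth functions — Schwarz / Clairaut).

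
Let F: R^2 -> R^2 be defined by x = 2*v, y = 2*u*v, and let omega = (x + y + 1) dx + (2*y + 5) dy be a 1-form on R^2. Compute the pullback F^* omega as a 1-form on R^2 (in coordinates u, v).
F^* omega = (2*v*(4*u*v + 5)) du + (8*u^2*v + 4*u*v + 10*u + 4*v + 2) dv

Using F^*(f dg) = (f ∘ F) d(g ∘ F), substitute each coordinate x_i by F_i(u, v) in f_i, and replace dx_i by d F_i = (∂F_i/∂u) du + (∂F_i/∂v) dv.
  For the x component: f_1(F) = 2*u*v + 2*v + 1; d F_1 = (0) du + (2) dv
  For the y component: f_2(F) = 4*u*v + 5; d F_2 = (2*v) du + (2*u) dv
Combining and collecting du, dv coefficients:
  coeff of du: 2*v*(4*u*v + 5)
  coeff of dv: 8*u^2*v + 4*u*v + 10*u + 4*v + 2
F^* omega = (2*v*(4*u*v + 5)) du + (8*u^2*v + 4*u*v + 10*u + 4*v + 2) dv.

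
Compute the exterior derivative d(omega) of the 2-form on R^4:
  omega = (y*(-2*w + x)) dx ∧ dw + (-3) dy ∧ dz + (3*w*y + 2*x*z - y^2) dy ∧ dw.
d(omega) = (2*w - x + 2*z) dx ∧ dy ∧ dw + (-2*x) dy ∧ dz ∧ dw

For a 2-form omega = sum_{i<j} g_{ij} dx_i ∧ dx_j, the exterior derivative is
  d(omega) = sum_{i<j} d(g_{ij}) ∧ dx_i ∧ dx_j = sum_{i<j, k} (∂g_{ij}/∂x_k) dx_k ∧ dx_i ∧ dx_j.
Expand each term, using dx_k ∧ dx_i ∧ dx_j = sgn(permutation) dx_{(a)} ∧ dx_{(b)} ∧ dx_{(c)} with (a < b < c) sorted:
  d(y*(-2*w + x)) includes (∂/∂y)(y*(-2*w + x)) dy = (-2*w + x) dy, which multiplied by dx ∧ dw gives (2*w - x) dx ∧ dy ∧ dw
  d(3*w*y + 2*x*z - y^2) includes (∂/∂x)(3*w*y + 2*x*z - y^2) dx = (2*z) dx, which multiplied by dy ∧ dw gives (2*z) dx ∧ dy ∧ dw
  d(3*w*y + 2*x*z - y^2) includes (∂/∂z)(3*w*y + 2*x*z - y^2) dz = (2*x) dz, which multiplied by dy ∧ dw gives (-2*x) dy ∧ dz ∧ dw
Collecting like 3-forms: d(omega) = (2*w - x + 2*z) dx ∧ dy ∧ dw + (-2*x) dy ∧ dz ∧ dw.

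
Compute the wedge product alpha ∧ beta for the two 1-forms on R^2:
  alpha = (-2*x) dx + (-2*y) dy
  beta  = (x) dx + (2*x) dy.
alpha ∧ beta = (2*x*(-2*x + y)) dx ∧ dy

Distribute the wedge, using dx_i ∧ dx_j = -dx_j ∧ dx_i and dx_i ∧ dx_i = 0. For each pair (i, j) with i < j, the coefficient of dx_i ∧ dx_j in alpha ∧ beta is (alpha_i * beta_j - alpha_j * beta_i). Collecting: alpha ∧ beta = (2*x*(-2*x + y)) dx ∧ dy.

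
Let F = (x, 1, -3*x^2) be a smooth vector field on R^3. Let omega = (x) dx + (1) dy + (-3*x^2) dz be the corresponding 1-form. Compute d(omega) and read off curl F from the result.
d(omega) = (0) dy ∧ dz + (6*x) dz ∧ dx + (0) dx ∧ dy; curl F = (0, 6*x, 0)

d omega = sum_{i<j} (∂f_j/∂x_i - ∂f_i/∂x_j) dx_i ∧ dx_j. Under the identification (dy ∧ dz, dz ∧ dx, dx ∧ dy) ↔ (e_x, e_y, e_z), the coefficients are exactly the components of curl F. Compute:
  ∂R/∂y - ∂Q/∂z = (0) - (0) = 0
  ∂P/∂z - ∂R/∂x = (0) - (-6*x) = 6*x
  ∂Q/∂x - ∂P/∂y = (0) - (0) = 0.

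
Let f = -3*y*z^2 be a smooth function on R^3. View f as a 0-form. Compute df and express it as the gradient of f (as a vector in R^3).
df = (0) dx + (-3*z^2) dy + (-6*y*z) dz; grad f = (0, -3*z^2, -6*y*z)

For a 0-form f, d f = (∂f/∂x) dx + (∂f/∂y) dy + (∂f/∂z) dz. The components of the vector representation are exactly the entries of grad f in Cartesian coordinates:
  ∂f/∂x = 0
  ∂f/∂y = -3*z^2
  ∂f/∂z = -6*y*z.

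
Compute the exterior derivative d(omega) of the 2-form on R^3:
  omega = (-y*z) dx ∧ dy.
d(omega) = (-y) dx ∧ dy ∧ dz

For a 2-form omega = sum_{i<j} g_{ij} dx_i ∧ dx_j, the exterior derivative is
  d(omega) = sum_{i<j} d(g_{ij}) ∧ dx_i ∧ dx_j = sum_{i<j, k} (∂g_{ij}/∂x_k) dx_k ∧ dx_i ∧ dx_j.
Expand each term, using dx_k ∧ dx_i ∧ dx_j = sgn(permutation) dx_{(a)} ∧ dx_{(b)} ∧ dx_{(c)} with (a < b < c) sorted:
  d(-y*z) includes (∂/∂z)(-y*z) dz = (-y) dz, which multiplied by dx ∧ dy gives (-y) dx ∧ dy ∧ dz
Collecting like 3-forms: d(omega) = (-y) dx ∧ dy ∧ dz.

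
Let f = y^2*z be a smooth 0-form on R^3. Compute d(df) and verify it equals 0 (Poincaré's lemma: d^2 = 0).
d(df) = 0

Step 1: df = sum_i (∂f/∂x_i) dx_i = (0) dx + (2*y*z) dy + (y^2) dz.
Step 2: Apply d again. Using the 1-form formula, the coefficient of dx ∧ dy in d(df) is ∂^2 f/∂x ∂y - ∂^2 f/∂y ∂x = (0) - (0) = 0 (equality of mixed partials for smooth f).
Similarly for dx ∧ dz and dy ∧ dz — all coefficients vanish. So d(df) = 0.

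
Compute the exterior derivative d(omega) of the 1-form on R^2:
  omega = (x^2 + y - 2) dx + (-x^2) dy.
d(omega) = (-2*x - 1) dx ∧ dy

For a 1-form omega = sum_i f_i dx_i, the exterior derivative is
  d(omega) = sum_{i < j} (∂f_j/∂x_i - ∂f_i/∂x_j) dx_i ∧ dx_j.
  coefficient of dx ∧ dy: ∂f_2/∂x - ∂f_1/∂y = ∂(-x^2)/∂x - ∂(x^2 + y - 2)/∂y = -2*x - 1
Assembling: d(omega) = (-2*x - 1) dx ∧ dy.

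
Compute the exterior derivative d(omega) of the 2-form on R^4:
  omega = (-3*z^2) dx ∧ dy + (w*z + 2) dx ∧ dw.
d(omega) = (-6*z) dx ∧ dy ∧ dz + (-w) dx ∧ dz ∧ dw

For a 2-form omega = sum_{i<j} g_{ij} dx_i ∧ dx_j, the exterior derivative is
  d(omega) = sum_{i<j} d(g_{ij}) ∧ dx_i ∧ dx_j = sum_{i<j, k} (∂g_{ij}/∂x_k) dx_k ∧ dx_i ∧ dx_j.
Expand each term, using dx_k ∧ dx_i ∧ dx_j = sgn(permutation) dx_{(a)} ∧ dx_{(b)} ∧ dx_{(c)} with (a < b < c) sorted:
  d(-3*z^2) includes (∂/∂z)(-3*z^2) dz = (-6*z) dz, which multiplied by dx ∧ dy gives (-6*z) dx ∧ dy ∧ dz
  d(w*z + 2) includes (∂/∂z)(w*z + 2) dz = (w) dz, which multiplied by dx ∧ dw gives (-w) dx ∧ dz ∧ dw
Collecting like 3-forms: d(omega) = (-6*z) dx ∧ dy ∧ dz + (-w) dx ∧ dz ∧ dw.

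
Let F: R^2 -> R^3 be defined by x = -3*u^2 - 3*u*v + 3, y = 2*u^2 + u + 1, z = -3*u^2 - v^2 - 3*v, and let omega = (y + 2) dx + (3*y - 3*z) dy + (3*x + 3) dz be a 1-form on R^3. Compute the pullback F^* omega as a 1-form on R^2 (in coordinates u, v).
F^* omega = (102*u^3 + 48*u^2*v + 21*u^2 + 12*u*v^2 + 33*u*v - 75*u + 3*v^2 + 3) du + (-6*u^3 + 18*u^2*v + 24*u^2 + 18*u*v^2 + 27*u*v - 9*u - 24*v - 36) dv

Using F^*(f dg) = (f ∘ F) d(g ∘ F), substitute each coordinate x_i by F_i(u, v) in f_i, and replace dx_i by d F_i = (∂F_i/∂u) du + (∂F_i/∂v) dv.
  For the x component: f_1(F) = 2*u^2 + u + 3; d F_1 = (-6*u - 3*v) du + (-3*u) dv
  For the y component: f_2(F) = 15*u^2 + 3*u + 3*v^2 + 9*v + 3; d F_2 = (4*u + 1) du + (0) dv
  For the z component: f_3(F) = -9*u^2 - 9*u*v + 12; d F_3 = (-6*u) du + (-2*v - 3) dv
Combining and collecting du, dv coefficients:
  coeff of du: 102*u^3 + 48*u^2*v + 21*u^2 + 12*u*v^2 + 33*u*v - 75*u + 3*v^2 + 3
  coeff of dv: -6*u^3 + 18*u^2*v + 24*u^2 + 18*u*v^2 + 27*u*v - 9*u - 24*v - 36
F^* omega = (102*u^3 + 48*u^2*v + 21*u^2 + 12*u*v^2 + 33*u*v - 75*u + 3*v^2 + 3) du + (-6*u^3 + 18*u^2*v + 24*u^2 + 18*u*v^2 + 27*u*v - 9*u - 24*v - 36) dv.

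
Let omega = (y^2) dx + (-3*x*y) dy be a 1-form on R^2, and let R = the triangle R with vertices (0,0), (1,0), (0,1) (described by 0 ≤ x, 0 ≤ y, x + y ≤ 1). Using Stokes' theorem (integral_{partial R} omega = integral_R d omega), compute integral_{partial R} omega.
integral_(partial R) omega = -5/6

Stokes: integral_partial_R omega = integral_R d omega with d omega = (∂Q/∂x - ∂P/∂y) dx ∧ dy.
  ∂Q/∂x = -3*y
  ∂P/∂y = 2*y
  integrand = ∂Q/∂x - ∂P/∂y = -5*y.
Integrating over R: integral_0^1 integral_0^{1-x} (-5*y) dy dx = -5/6.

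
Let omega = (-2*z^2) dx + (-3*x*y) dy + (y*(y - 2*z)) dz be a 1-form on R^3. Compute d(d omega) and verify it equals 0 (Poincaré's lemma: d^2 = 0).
d(d omega) = 0

Step 1: d omega = sum_{i<j} (∂f_j/∂x_i - ∂f_i/∂x_j) dx_i ∧ dx_j:
  coeff of dx ∧ dy: -3*y
  coeff of dx ∧ dz: 4*z
  coeff of dy ∧ dz: 2*y - 2*z
Step 2: Apply d again to each 2-form coefficient. The only possible 3-form in R^3 is dx ∧ dy ∧ dz, with coefficient
  ∂(coeff of dy∧dz)/∂x - ∂(coeff of dx∧dz)/∂y + ∂(coeff of dx∧dy)/∂z
  = ∂/∂x (2*y - 2*z) - ∂/∂y (4*z) + ∂/∂z (-3*y).
Each of these terms simplifies to sums of mixed partials that cancel in pairs. The result is 0 (by equality of mixed partials for smooth functions — Schwarz / Clairaut).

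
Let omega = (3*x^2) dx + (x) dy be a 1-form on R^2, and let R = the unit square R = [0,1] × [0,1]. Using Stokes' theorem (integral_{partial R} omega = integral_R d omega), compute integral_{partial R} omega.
integral_(partial R) omega = 1

Stokes: integral_partial_R omega = integral_R d omega with d omega = (∂Q/∂x - ∂P/∂y) dx ∧ dy.
  ∂Q/∂x = 1
  ∂P/∂y = 0
  integrand = ∂Q/∂x - ∂P/∂y = 1.
Integrating over R: integral_0^1 integral_0^1 (1) dx dy = 1.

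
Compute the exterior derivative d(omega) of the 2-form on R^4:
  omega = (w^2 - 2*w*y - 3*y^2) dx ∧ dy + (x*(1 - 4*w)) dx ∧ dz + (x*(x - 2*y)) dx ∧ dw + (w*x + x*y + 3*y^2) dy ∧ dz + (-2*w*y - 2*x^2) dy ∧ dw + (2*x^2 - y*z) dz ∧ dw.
d(omega) = (2*w - 2*x - 2*y) dx ∧ dy ∧ dw + (w + y) dx ∧ dy ∧ dz + (x - z) dy ∧ dz ∧ dw

For a 2-form omega = sum_{i<j} g_{ij} dx_i ∧ dx_j, the exterior derivative is
  d(omega) = sum_{i<j} d(g_{ij}) ∧ dx_i ∧ dx_j = sum_{i<j, k} (∂g_{ij}/∂x_k) dx_k ∧ dx_i ∧ dx_j.
Expand each term, using dx_k ∧ dx_i ∧ dx_j = sgn(permutation) dx_{(a)} ∧ dx_{(b)} ∧ dx_{(c)} with (a < b < c) sorted:
  d(w^2 - 2*w*y - 3*y^2) includes (∂/∂w)(w^2 - 2*w*y - 3*y^2) dw = (2*w - 2*y) dw, which multiplied by dx ∧ dy gives (2*w - 2*y) dx ∧ dy ∧ dw
  d(x*(1 - 4*w)) includes (∂/∂w)(x*(1 - 4*w)) dw = (-4*x) dw, which multiplied by dx ∧ dz gives (-4*x) dx ∧ dz ∧ dw
  d(x*(x - 2*y)) includes (∂/∂y)(x*(x - 2*y)) dy = (-2*x) dy, which multiplied by dx ∧ dw gives (2*x) dx ∧ dy ∧ dw
  d(w*x + x*y + 3*y^2) includes (∂/∂x)(w*x + x*y + 3*y^2) dx = (w + y) dx, which multiplied by dy ∧ dz gives (w + y) dx ∧ dy ∧ dz
  d(w*x + x*y + 3*y^2) includes (∂/∂w)(w*x + x*y + 3*y^2) dw = (x) dw, which multiplied by dy ∧ dz gives (x) dy ∧ dz ∧ dw
  d(-2*w*y - 2*x^2) includes (∂/∂x)(-2*w*y - 2*x^2) dx = (-4*x) dx, which multiplied by dy ∧ dw gives (-4*x) dx ∧ dy ∧ dw
  d(2*x^2 - y*z) includes (∂/∂x)(2*x^2 - y*z) dx = (4*x) dx, which multiplied by dz ∧ dw gives (4*x) dx ∧ dz ∧ dw
  d(2*x^2 - y*z) includes (∂/∂y)(2*x^2 - y*z) dy = (-z) dy, which multiplied by dz ∧ dw gives (-z) dy ∧ dz ∧ dw
Collecting like 3-forms: d(omega) = (2*w - 2*x - 2*y) dx ∧ dy ∧ dw + (w + y) dx ∧ dy ∧ dz + (x - z) dy ∧ dz ∧ dw.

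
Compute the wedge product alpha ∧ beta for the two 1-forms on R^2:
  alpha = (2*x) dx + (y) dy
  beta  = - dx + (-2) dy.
alpha ∧ beta = (-4*x + y) dx ∧ dy

Distribute the wedge, using dx_i ∧ dx_j = -dx_j ∧ dx_i and dx_i ∧ dx_i = 0. For each pair (i, j) with i < j, the coefficient of dx_i ∧ dx_j in alpha ∧ beta is (alpha_i * beta_j - alpha_j * beta_i). Collecting: alpha ∧ beta = (-4*x + y) dx ∧ dy.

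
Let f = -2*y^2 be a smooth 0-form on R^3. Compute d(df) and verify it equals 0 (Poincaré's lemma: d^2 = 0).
d(df) = 0

Step 1: df = sum_i (∂f/∂x_i) dx_i = (0) dx + (-4*y) dy + (0) dz.
Step 2: Apply d again. Using the 1-form formula, the coefficient of dx ∧ dy in d(df) is ∂^2 f/∂x ∂y - ∂^2 f/∂y ∂x = (0) - (0) = 0 (equality of mixed partials for smooth f).
Similarly for dx ∧ dz and dy ∧ dz — all coefficients vanish. So d(df) = 0.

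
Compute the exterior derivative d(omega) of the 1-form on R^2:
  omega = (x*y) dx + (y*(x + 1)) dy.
d(omega) = (-x + y) dx ∧ dy

For a 1-form omega = sum_i f_i dx_i, the exterior derivative is
  d(omega) = sum_{i < j} (∂f_j/∂x_i - ∂f_i/∂x_j) dx_i ∧ dx_j.
  coefficient of dx ∧ dy: ∂f_2/∂x - ∂f_1/∂y = ∂(y*(x + 1))/∂x - ∂(x*y)/∂y = -x + y
Assembling: d(omega) = (-x + y) dx ∧ dy.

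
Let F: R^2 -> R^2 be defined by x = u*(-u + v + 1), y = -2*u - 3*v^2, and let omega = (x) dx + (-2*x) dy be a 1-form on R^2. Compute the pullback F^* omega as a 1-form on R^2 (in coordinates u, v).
F^* omega = (u*(2*u^2 - 3*u*v - 7*u + v^2 + 6*v + 5)) du + (u*(-u^2 - 11*u*v + u + 12*v^2 + 12*v)) dv

Using F^*(f dg) = (f ∘ F) d(g ∘ F), substitute each coordinate x_i by F_i(u, v) in f_i, and replace dx_i by d F_i = (∂F_i/∂u) du + (∂F_i/∂v) dv.
  For the x component: f_1(F) = u*(-u + v + 1); d F_1 = (-2*u + v + 1) du + (u) dv
  For the y component: f_2(F) = 2*u*(u - v - 1); d F_2 = (-2) du + (-6*v) dv
Combining and collecting du, dv coefficients:
  coeff of du: u*(2*u^2 - 3*u*v - 7*u + v^2 + 6*v + 5)
  coeff of dv: u*(-u^2 - 11*u*v + u + 12*v^2 + 12*v)
F^* omega = (u*(2*u^2 - 3*u*v - 7*u + v^2 + 6*v + 5)) du + (u*(-u^2 - 11*u*v + u + 12*v^2 + 12*v)) dv.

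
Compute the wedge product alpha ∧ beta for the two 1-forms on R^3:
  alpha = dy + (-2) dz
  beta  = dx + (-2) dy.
alpha ∧ beta = (-1) dx ∧ dy + (2) dx ∧ dz + (-4) dy ∧ dz

Distribute the wedge, using dx_i ∧ dx_j = -dx_j ∧ dx_i and dx_i ∧ dx_i = 0. For each pair (i, j) with i < j, the coefficient of dx_i ∧ dx_j in alpha ∧ beta is (alpha_i * beta_j - alpha_j * beta_i). Collecting: alpha ∧ beta = (-1) dx ∧ dy + (2) dx ∧ dz + (-4) dy ∧ dz.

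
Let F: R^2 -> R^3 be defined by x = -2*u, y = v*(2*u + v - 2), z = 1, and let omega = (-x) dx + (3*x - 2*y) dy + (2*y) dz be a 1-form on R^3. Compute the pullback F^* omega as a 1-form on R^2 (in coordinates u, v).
F^* omega = (-8*u*v^2 - 12*u*v - 4*u - 4*v^3 + 8*v^2) du + (-8*u^2*v - 12*u^2 - 12*u*v^2 + 4*u*v + 12*u - 4*v^3 + 12*v^2 - 8*v) dv

Using F^*(f dg) = (f ∘ F) d(g ∘ F), substitute each coordinate x_i by F_i(u, v) in f_i, and replace dx_i by d F_i = (∂F_i/∂u) du + (∂F_i/∂v) dv.
  For the x component: f_1(F) = 2*u; d F_1 = (-2) du + (0) dv
  For the y component: f_2(F) = -4*u*v - 6*u - 2*v^2 + 4*v; d F_2 = (2*v) du + (2*u + 2*v - 2) dv
  For the z component: f_3(F) = 2*v*(2*u + v - 2); d F_3 = (0) du + (0) dv
Combining and collecting du, dv coefficients:
  coeff of du: -8*u*v^2 - 12*u*v - 4*u - 4*v^3 + 8*v^2
  coeff of dv: -8*u^2*v - 12*u^2 - 12*u*v^2 + 4*u*v + 12*u - 4*v^3 + 12*v^2 - 8*v
F^* omega = (-8*u*v^2 - 12*u*v - 4*u - 4*v^3 + 8*v^2) du + (-8*u^2*v - 12*u^2 - 12*u*v^2 + 4*u*v + 12*u - 4*v^3 + 12*v^2 - 8*v) dv.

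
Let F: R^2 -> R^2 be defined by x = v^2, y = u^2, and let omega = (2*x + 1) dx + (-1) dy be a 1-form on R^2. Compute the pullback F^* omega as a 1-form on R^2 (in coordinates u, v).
F^* omega = (-2*u) du + (4*v^3 + 2*v) dv

Using F^*(f dg) = (f ∘ F) d(g ∘ F), substitute each coordinate x_i by F_i(u, v) in f_i, and replace dx_i by d F_i = (∂F_i/∂u) du + (∂F_i/∂v) dv.
  For the x component: f_1(F) = 2*v^2 + 1; d F_1 = (0) du + (2*v) dv
  For the y component: f_2(F) = -1; d F_2 = (2*u) du + (0) dv
Combining and collecting du, dv coefficients:
  coeff of du: -2*u
  coeff of dv: 4*v^3 + 2*v
F^* omega = (-2*u) du + (4*v^3 + 2*v) dv.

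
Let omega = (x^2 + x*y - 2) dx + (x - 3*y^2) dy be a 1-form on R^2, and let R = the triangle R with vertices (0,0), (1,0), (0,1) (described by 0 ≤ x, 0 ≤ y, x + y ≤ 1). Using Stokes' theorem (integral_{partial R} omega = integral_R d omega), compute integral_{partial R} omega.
integral_(partial R) omega = 1/3

Stokes: integral_partial_R omega = integral_R d omega with d omega = (∂Q/∂x - ∂P/∂y) dx ∧ dy.
  ∂Q/∂x = 1
  ∂P/∂y = x
  integrand = ∂Q/∂x - ∂P/∂y = 1 - x.
Integrating over R: integral_0^1 integral_0^{1-x} (1 - x) dy dx = 1/3.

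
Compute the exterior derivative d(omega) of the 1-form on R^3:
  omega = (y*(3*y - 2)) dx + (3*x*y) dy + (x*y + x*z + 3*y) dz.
d(omega) = (2 - 3*y) dx ∧ dy + (y + z) dx ∧ dz + (x + 3) dy ∧ dz

For a 1-form omega = sum_i f_i dx_i, the exterior derivative is
  d(omega) = sum_{i < j} (∂f_j/∂x_i - ∂f_i/∂x_j) dx_i ∧ dx_j.
  coefficient of dx ∧ dy: ∂f_2/∂x - ∂f_1/∂y = ∂(3*x*y)/∂x - ∂(y*(3*y - 2))/∂y = 2 - 3*y
  coefficient of dx ∧ dz: ∂f_3/∂x - ∂f_1/∂z = ∂(x*y + x*z + 3*y)/∂x - ∂(y*(3*y - 2))/∂z = y + z
  coefficient of dy ∧ dz: ∂f_3/∂y - ∂f_2/∂z = ∂(x*y + x*z + 3*y)/∂y - ∂(3*x*y)/∂z = x + 3
Assembling: d(omega) = (2 - 3*y) dx ∧ dy + (y + z) dx ∧ dz + (x + 3) dy ∧ dz.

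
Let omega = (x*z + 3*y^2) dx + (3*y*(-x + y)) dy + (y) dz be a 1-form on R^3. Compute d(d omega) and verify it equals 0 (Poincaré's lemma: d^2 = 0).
d(d omega) = 0

Step 1: d omega = sum_{i<j} (∂f_j/∂x_i - ∂f_i/∂x_j) dx_i ∧ dx_j:
  coeff of dx ∧ dy: -9*y
  coeff of dx ∧ dz: -x
  coeff of dy ∧ dz: 1
Step 2: Apply d again to each 2-form coefficient. The only possible 3-form in R^3 is dx ∧ dy ∧ dz, with coefficient
  ∂(coeff of dy∧dz)/∂x - ∂(coeff of dx∧dz)/∂y + ∂(coeff of dx∧dy)/∂z
  = ∂/∂x (1) - ∂/∂y (-x) + ∂/∂z (-9*y).
Each of these terms simplifies to sums of mixed partials that cancel in pairs. The result is 0 (by equality of mixed partials for smooth functions — Schwarz / Clairaut).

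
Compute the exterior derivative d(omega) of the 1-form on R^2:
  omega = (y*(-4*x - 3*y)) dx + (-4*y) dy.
d(omega) = (4*x + 6*y) dx ∧ dy

For a 1-form omega = sum_i f_i dx_i, the exterior derivative is
  d(omega) = sum_{i < j} (∂f_j/∂x_i - ∂f_i/∂x_j) dx_i ∧ dx_j.
  coefficient of dx ∧ dy: ∂f_2/∂x - ∂f_1/∂y = ∂(-4*y)/∂x - ∂(y*(-4*x - 3*y))/∂y = 4*x + 6*y
Assembling: d(omega) = (4*x + 6*y) dx ∧ dy.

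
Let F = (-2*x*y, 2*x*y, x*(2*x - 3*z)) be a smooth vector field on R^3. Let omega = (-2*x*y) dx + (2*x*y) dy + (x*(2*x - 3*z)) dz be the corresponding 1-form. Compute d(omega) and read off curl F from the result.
d(omega) = (0) dy ∧ dz + (-4*x + 3*z) dz ∧ dx + (2*x + 2*y) dx ∧ dy; curl F = (0, -4*x + 3*z, 2*x + 2*y)

d omega = sum_{i<j} (∂f_j/∂x_i - ∂f_i/∂x_j) dx_i ∧ dx_j. Under the identification (dy ∧ dz, dz ∧ dx, dx ∧ dy) ↔ (e_x, e_y, e_z), the coefficients are exactly the components of curl F. Compute:
  ∂R/∂y - ∂Q/∂z = (0) - (0) = 0
  ∂P/∂z - ∂R/∂x = (0) - (4*x - 3*z) = -4*x + 3*z
  ∂Q/∂x - ∂P/∂y = (2*y) - (-2*x) = 2*x + 2*y.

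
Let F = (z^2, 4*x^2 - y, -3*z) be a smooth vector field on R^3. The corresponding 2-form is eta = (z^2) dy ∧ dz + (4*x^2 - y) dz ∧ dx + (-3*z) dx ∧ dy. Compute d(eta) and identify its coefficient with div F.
d(eta) = (-4) dx ∧ dy ∧ dz; div F = -4

For a 2-form in R^3 of the form above, applying d gives a 3-form with coefficient ∂P/∂x + ∂Q/∂y + ∂R/∂z:
  ∂P/∂x = 0
  ∂Q/∂y = -1
  ∂R/∂z = -3
Sum = -4, which is exactly div F.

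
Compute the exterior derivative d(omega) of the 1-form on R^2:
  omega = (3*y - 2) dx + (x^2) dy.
d(omega) = (2*x - 3) dx ∧ dy

For a 1-form omega = sum_i f_i dx_i, the exterior derivative is
  d(omega) = sum_{i < j} (∂f_j/∂x_i - ∂f_i/∂x_j) dx_i ∧ dx_j.
  coefficient of dx ∧ dy: ∂f_2/∂x - ∂f_1/∂y = ∂(x^2)/∂x - ∂(3*y - 2)/∂y = 2*x - 3
Assembling: d(omega) = (2*x - 3) dx ∧ dy.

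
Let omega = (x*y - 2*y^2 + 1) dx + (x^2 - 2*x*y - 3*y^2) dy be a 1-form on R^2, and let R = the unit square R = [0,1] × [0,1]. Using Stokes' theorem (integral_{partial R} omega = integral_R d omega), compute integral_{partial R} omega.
integral_(partial R) omega = 3/2

Stokes: integral_partial_R omega = integral_R d omega with d omega = (∂Q/∂x - ∂P/∂y) dx ∧ dy.
  ∂Q/∂x = 2*x - 2*y
  ∂P/∂y = x - 4*y
  integrand = ∂Q/∂x - ∂P/∂y = x + 2*y.
Integrating over R: integral_0^1 integral_0^1 (x + 2*y) dx dy = 3/2.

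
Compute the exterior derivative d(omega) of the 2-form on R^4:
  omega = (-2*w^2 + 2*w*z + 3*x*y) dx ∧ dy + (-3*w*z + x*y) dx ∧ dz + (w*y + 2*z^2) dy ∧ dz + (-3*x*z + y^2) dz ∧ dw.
d(omega) = (2*w - x) dx ∧ dy ∧ dz + (-4*w + 2*z) dx ∧ dy ∧ dw + (-6*z) dx ∧ dz ∧ dw + (3*y) dy ∧ dz ∧ dw

For a 2-form omega = sum_{i<j} g_{ij} dx_i ∧ dx_j, the exterior derivative is
  d(omega) = sum_{i<j} d(g_{ij}) ∧ dx_i ∧ dx_j = sum_{i<j, k} (∂g_{ij}/∂x_k) dx_k ∧ dx_i ∧ dx_j.
Expand each term, using dx_k ∧ dx_i ∧ dx_j = sgn(permutation) dx_{(a)} ∧ dx_{(b)} ∧ dx_{(c)} with (a < b < c) sorted:
  d(-2*w^2 + 2*w*z + 3*x*y) includes (∂/∂z)(-2*w^2 + 2*w*z + 3*x*y) dz = (2*w) dz, which multiplied by dx ∧ dy gives (2*w) dx ∧ dy ∧ dz
  d(-2*w^2 + 2*w*z + 3*x*y) includes (∂/∂w)(-2*w^2 + 2*w*z + 3*x*y) dw = (-4*w + 2*z) dw, which multiplied by dx ∧ dy gives (-4*w + 2*z) dx ∧ dy ∧ dw
  d(-3*w*z + x*y) includes (∂/∂y)(-3*w*z + x*y) dy = (x) dy, which multiplied by dx ∧ dz gives (-x) dx ∧ dy ∧ dz
  d(-3*w*z + x*y) includes (∂/∂w)(-3*w*z + x*y) dw = (-3*z) dw, which multiplied by dx ∧ dz gives (-3*z) dx ∧ dz ∧ dw
  d(w*y + 2*z^2) includes (∂/∂w)(w*y + 2*z^2) dw = (y) dw, which multiplied by dy ∧ dz gives (y) dy ∧ dz ∧ dw
  d(-3*x*z + y^2) includes (∂/∂x)(-3*x*z + y^2) dx = (-3*z) dx, which multiplied by dz ∧ dw gives (-3*z) dx ∧ dz ∧ dw
  d(-3*x*z + y^2) includes (∂/∂y)(-3*x*z + y^2) dy = (2*y) dy, which multiplied by dz ∧ dw gives (2*y) dy ∧ dz ∧ dw
Collecting like 3-forms: d(omega) = (2*w - x) dx ∧ dy ∧ dz + (-4*w + 2*z) dx ∧ dy ∧ dw + (-6*z) dx ∧ dz ∧ dw + (3*y) dy ∧ dz ∧ dw.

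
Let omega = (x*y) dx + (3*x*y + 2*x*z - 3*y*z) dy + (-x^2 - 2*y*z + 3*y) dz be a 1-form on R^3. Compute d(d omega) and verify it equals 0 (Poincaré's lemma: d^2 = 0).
d(d omega) = 0

Step 1: d omega = sum_{i<j} (∂f_j/∂x_i - ∂f_i/∂x_j) dx_i ∧ dx_j:
  coeff of dx ∧ dy: -x + 3*y + 2*z
  coeff of dx ∧ dz: -2*x
  coeff of dy ∧ dz: -2*x + 3*y - 2*z + 3
Step 2: Apply d again to each 2-form coefficient. The only possible 3-form in R^3 is dx ∧ dy ∧ dz, with coefficient
  ∂(coeff of dy∧dz)/∂x - ∂(coeff of dx∧dz)/∂y + ∂(coeff of dx∧dy)/∂z
  = ∂/∂x (-2*x + 3*y - 2*z + 3) - ∂/∂y (-2*x) + ∂/∂z (-x + 3*y + 2*z).
Each of these terms simplifies to sums of mixed partials that cancel in pairs. The result is 0 (by equality of mixed partials for smooth functions — Schwarz / Clairaut).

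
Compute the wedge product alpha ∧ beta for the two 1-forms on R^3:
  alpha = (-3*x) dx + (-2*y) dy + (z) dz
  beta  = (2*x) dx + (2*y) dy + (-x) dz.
alpha ∧ beta = (-2*x*y) dx ∧ dy + (x*(3*x - 2*z)) dx ∧ dz + (2*y*(x - z)) dy ∧ dz

Distribute the wedge, using dx_i ∧ dx_j = -dx_j ∧ dx_i and dx_i ∧ dx_i = 0. For each pair (i, j) with i < j, the coefficient of dx_i ∧ dx_j in alpha ∧ beta is (alpha_i * beta_j - alpha_j * beta_i). Collecting: alpha ∧ beta = (-2*x*y) dx ∧ dy + (x*(3*x - 2*z)) dx ∧ dz + (2*y*(x - z)) dy ∧ dz.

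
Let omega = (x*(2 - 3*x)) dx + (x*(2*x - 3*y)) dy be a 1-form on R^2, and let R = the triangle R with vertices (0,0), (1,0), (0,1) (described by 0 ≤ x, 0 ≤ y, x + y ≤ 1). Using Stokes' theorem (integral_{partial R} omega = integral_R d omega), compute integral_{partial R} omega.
integral_(partial R) omega = 1/6

Stokes: integral_partial_R omega = integral_R d omega with d omega = (∂Q/∂x - ∂P/∂y) dx ∧ dy.
  ∂Q/∂x = 4*x - 3*y
  ∂P/∂y = 0
  integrand = ∂Q/∂x - ∂P/∂y = 4*x - 3*y.
Integrating over R: integral_0^1 integral_0^{1-x} (4*x - 3*y) dy dx = 1/6.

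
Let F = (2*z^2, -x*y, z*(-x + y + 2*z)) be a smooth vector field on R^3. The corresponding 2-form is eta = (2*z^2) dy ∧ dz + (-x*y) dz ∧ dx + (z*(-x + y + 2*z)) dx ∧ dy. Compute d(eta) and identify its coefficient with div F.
d(eta) = (-2*x + y + 4*z) dx ∧ dy ∧ dz; div F = -2*x + y + 4*z

For a 2-form in R^3 of the form above, applying d gives a 3-form with coefficient ∂P/∂x + ∂Q/∂y + ∂R/∂z:
  ∂P/∂x = 0
  ∂Q/∂y = -x
  ∂R/∂z = -x + y + 4*z
Sum = -2*x + y + 4*z, which is exactly div F.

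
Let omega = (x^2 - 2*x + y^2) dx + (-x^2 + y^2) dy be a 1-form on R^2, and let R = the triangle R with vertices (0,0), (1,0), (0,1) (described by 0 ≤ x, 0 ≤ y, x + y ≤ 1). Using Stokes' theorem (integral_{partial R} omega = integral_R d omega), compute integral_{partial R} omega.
integral_(partial R) omega = -2/3

Stokes: integral_partial_R omega = integral_R d omega with d omega = (∂Q/∂x - ∂P/∂y) dx ∧ dy.
  ∂Q/∂x = -2*x
  ∂P/∂y = 2*y
  integrand = ∂Q/∂x - ∂P/∂y = -2*x - 2*y.
Integrating over R: integral_0^1 integral_0^{1-x} (-2*x - 2*y) dy dx = -2/3.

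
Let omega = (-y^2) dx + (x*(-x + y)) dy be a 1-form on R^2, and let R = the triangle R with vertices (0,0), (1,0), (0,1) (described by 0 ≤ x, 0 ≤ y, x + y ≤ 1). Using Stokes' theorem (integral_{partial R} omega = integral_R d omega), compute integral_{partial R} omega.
integral_(partial R) omega = 1/6

Stokes: integral_partial_R omega = integral_R d omega with d omega = (∂Q/∂x - ∂P/∂y) dx ∧ dy.
  ∂Q/∂x = -2*x + y
  ∂P/∂y = -2*y
  integrand = ∂Q/∂x - ∂P/∂y = -2*x + 3*y.
Integrating over R: integral_0^1 integral_0^{1-x} (-2*x + 3*y) dy dx = 1/6.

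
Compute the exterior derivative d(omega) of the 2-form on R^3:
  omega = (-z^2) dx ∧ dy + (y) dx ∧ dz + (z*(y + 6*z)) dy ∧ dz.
d(omega) = (-2*z - 1) dx ∧ dy ∧ dz

For a 2-form omega = sum_{i<j} g_{ij} dx_i ∧ dx_j, the exterior derivative is
  d(omega) = sum_{i<j} d(g_{ij}) ∧ dx_i ∧ dx_j = sum_{i<j, k} (∂g_{ij}/∂x_k) dx_k ∧ dx_i ∧ dx_j.
Expand each term, using dx_k ∧ dx_i ∧ dx_j = sgn(permutation) dx_{(a)} ∧ dx_{(b)} ∧ dx_{(c)} with (a < b < c) sorted:
  d(-z^2) includes (∂/∂z)(-z^2) dz = (-2*z) dz, which multiplied by dx ∧ dy gives (-2*z) dx ∧ dy ∧ dz
  d(y) includes (∂/∂y)(y) dy = (1) dy, which multiplied by dx ∧ dz gives (-1) dx ∧ dy ∧ dz
Collecting like 3-forms: d(omega) = (-2*z - 1) dx ∧ dy ∧ dz.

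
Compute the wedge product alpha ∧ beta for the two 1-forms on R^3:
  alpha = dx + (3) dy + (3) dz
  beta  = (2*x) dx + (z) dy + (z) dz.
alpha ∧ beta = (-6*x + z) dx ∧ dy + (-6*x + z) dx ∧ dz

Distribute the wedge, using dx_i ∧ dx_j = -dx_j ∧ dx_i and dx_i ∧ dx_i = 0. For each pair (i, j) with i < j, the coefficient of dx_i ∧ dx_j in alpha ∧ beta is (alpha_i * beta_j - alpha_j * beta_i). Collecting: alpha ∧ beta = (-6*x + z) dx ∧ dy + (-6*x + z) dx ∧ dz.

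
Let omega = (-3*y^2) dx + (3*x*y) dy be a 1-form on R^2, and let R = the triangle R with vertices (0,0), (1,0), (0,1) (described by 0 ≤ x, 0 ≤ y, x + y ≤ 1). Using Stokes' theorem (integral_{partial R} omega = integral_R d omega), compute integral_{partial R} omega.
integral_(partial R) omega = 3/2

Stokes: integral_partial_R omega = integral_R d omega with d omega = (∂Q/∂x - ∂P/∂y) dx ∧ dy.
  ∂Q/∂x = 3*y
  ∂P/∂y = -6*y
  integrand = ∂Q/∂x - ∂P/∂y = 9*y.
Integrating over R: integral_0^1 integral_0^{1-x} (9*y) dy dx = 3/2.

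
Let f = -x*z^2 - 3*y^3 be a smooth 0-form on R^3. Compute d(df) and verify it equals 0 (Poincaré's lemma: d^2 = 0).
d(df) = 0

Step 1: df = sum_i (∂f/∂x_i) dx_i = (-z^2) dx + (-9*y^2) dy + (-2*x*z) dz.
Step 2: Apply d again. Using the 1-form formula, the coefficient of dx ∧ dy in d(df) is ∂^2 f/∂x ∂y - ∂^2 f/∂y ∂x = (0) - (0) = 0 (equality of mixed partials for smooth f).
Similarly for dx ∧ dz and dy ∧ dz — all coefficients vanish. So d(df) = 0.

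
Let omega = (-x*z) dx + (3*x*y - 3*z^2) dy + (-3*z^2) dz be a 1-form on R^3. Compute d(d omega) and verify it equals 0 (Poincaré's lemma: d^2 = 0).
d(d omega) = 0

Step 1: d omega = sum_{i<j} (∂f_j/∂x_i - ∂f_i/∂x_j) dx_i ∧ dx_j:
  coeff of dx ∧ dy: 3*y
  coeff of dx ∧ dz: x
  coeff of dy ∧ dz: 6*z
Step 2: Apply d again to each 2-form coefficient. The only possible 3-form in R^3 is dx ∧ dy ∧ dz, with coefficient
  ∂(coeff of dy∧dz)/∂x - ∂(coeff of dx∧dz)/∂y + ∂(coeff of dx∧dy)/∂z
  = ∂/∂x (6*z) - ∂/∂y (x) + ∂/∂z (3*y).
Each of these terms simplifies to sums of mixed partials that cancel in pairs. The result is 0 (by equality of mixed partials for smooth functions — Schwarz / Clairaut).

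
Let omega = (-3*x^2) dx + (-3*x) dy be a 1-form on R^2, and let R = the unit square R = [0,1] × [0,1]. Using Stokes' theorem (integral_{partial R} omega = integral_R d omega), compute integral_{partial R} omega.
integral_(partial R) omega = -3

Stokes: integral_partial_R omega = integral_R d omega with d omega = (∂Q/∂x - ∂P/∂y) dx ∧ dy.
  ∂Q/∂x = -3
  ∂P/∂y = 0
  integrand = ∂Q/∂x - ∂P/∂y = -3.
Integrating over R: integral_0^1 integral_0^1 (-3) dx dy = -3.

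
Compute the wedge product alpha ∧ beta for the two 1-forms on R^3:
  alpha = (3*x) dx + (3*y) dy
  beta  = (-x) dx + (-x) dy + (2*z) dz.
alpha ∧ beta = (3*x*(-x + y)) dx ∧ dy + (6*x*z) dx ∧ dz + (6*y*z) dy ∧ dz

Distribute the wedge, using dx_i ∧ dx_j = -dx_j ∧ dx_i and dx_i ∧ dx_i = 0. For each pair (i, j) with i < j, the coefficient of dx_i ∧ dx_j in alpha ∧ beta is (alpha_i * beta_j - alpha_j * beta_i). Collecting: alpha ∧ beta = (3*x*(-x + y)) dx ∧ dy + (6*x*z) dx ∧ dz + (6*y*z) dy ∧ dz.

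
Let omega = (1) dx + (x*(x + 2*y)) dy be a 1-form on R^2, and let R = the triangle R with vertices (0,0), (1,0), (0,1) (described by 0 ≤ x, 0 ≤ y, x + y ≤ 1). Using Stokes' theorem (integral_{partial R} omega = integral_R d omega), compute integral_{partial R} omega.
integral_(partial R) omega = 2/3

Stokes: integral_partial_R omega = integral_R d omega with d omega = (∂Q/∂x - ∂P/∂y) dx ∧ dy.
  ∂Q/∂x = 2*x + 2*y
  ∂P/∂y = 0
  integrand = ∂Q/∂x - ∂P/∂y = 2*x + 2*y.
Integrating over R: integral_0^1 integral_0^{1-x} (2*x + 2*y) dy dx = 2/3.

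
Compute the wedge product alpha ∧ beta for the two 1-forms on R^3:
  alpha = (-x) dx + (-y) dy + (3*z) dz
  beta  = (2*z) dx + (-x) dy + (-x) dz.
alpha ∧ beta = (x^2 + 2*y*z) dx ∧ dy + (x^2 - 6*z^2) dx ∧ dz + (x*(y + 3*z)) dy ∧ dz

Distribute the wedge, using dx_i ∧ dx_j = -dx_j ∧ dx_i and dx_i ∧ dx_i = 0. For each pair (i, j) with i < j, the coefficient of dx_i ∧ dx_j in alpha ∧ beta is (alpha_i * beta_j - alpha_j * beta_i). Collecting: alpha ∧ beta = (x^2 + 2*y*z) dx ∧ dy + (x^2 - 6*z^2) dx ∧ dz + (x*(y + 3*z)) dy ∧ dz.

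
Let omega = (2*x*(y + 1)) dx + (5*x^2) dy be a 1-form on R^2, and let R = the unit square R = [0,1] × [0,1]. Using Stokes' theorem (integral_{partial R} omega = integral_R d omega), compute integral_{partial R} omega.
integral_(partial R) omega = 4

Stokes: integral_partial_R omega = integral_R d omega with d omega = (∂Q/∂x - ∂P/∂y) dx ∧ dy.
  ∂Q/∂x = 10*x
  ∂P/∂y = 2*x
  integrand = ∂Q/∂x - ∂P/∂y = 8*x.
Integrating over R: integral_0^1 integral_0^1 (8*x) dx dy = 4.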